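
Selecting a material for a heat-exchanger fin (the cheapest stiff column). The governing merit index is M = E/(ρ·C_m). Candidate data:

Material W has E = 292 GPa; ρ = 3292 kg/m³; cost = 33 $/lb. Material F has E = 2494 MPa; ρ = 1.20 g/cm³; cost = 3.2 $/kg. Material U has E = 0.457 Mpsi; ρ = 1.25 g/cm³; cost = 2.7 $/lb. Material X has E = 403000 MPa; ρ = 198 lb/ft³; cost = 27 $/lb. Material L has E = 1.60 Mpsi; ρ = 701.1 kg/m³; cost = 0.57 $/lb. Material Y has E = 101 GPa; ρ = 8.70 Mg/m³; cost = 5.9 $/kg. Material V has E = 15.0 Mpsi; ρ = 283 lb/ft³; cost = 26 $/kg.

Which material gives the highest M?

material L

Normalizing units and computing the index:
  material W: E = 292.0 GPa, ρ = 3292 kg/m³, cost = 72.75 $/kg
  material F: E = 2.494 GPa, ρ = 1200 kg/m³, cost = 3.200 $/kg
  material U: E = 3.151 GPa, ρ = 1250 kg/m³, cost = 5.952 $/kg
  material X: E = 403.0 GPa, ρ = 3172 kg/m³, cost = 59.52 $/kg
  material L: E = 11.03 GPa, ρ = 701.1 kg/m³, cost = 1.257 $/kg
  material Y: E = 101.0 GPa, ρ = 8700 kg/m³, cost = 5.900 $/kg
  material V: E = 103.4 GPa, ρ = 4533 kg/m³, cost = 26.00 $/kg
  material L: M = 12.5 MN·m per $
  material X: M = 2.13 MN·m per $
  material Y: M = 1.97 MN·m per $
  material W: M = 1.22 MN·m per $
  material V: M = 0.877 MN·m per $
  material F: M = 0.649 MN·m per $
  material U: M = 0.423 MN·m per $
Material L ranks first.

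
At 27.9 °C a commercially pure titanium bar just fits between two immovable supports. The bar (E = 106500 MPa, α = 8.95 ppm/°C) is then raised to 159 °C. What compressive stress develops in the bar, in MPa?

E = 106500 MPa = 106.5 GPa.
ΔT = 131.1 K. Constrained thermal stress σ = E·α·ΔT = 106.5×10³ MPa × 8.95×10⁻⁶ × 131.1 = 125 MPa (compressive).

125 MPa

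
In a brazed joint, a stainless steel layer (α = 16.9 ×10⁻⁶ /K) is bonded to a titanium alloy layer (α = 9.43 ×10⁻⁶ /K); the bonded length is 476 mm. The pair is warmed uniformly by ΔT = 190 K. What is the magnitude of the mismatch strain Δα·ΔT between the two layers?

Δα = |16.9 − 9.43|×10⁻⁶/K = 7.47×10⁻⁶/K.
Mismatch strain = Δα·ΔT = 7.47×10⁻⁶ × 190.0 = 1.42×10⁻³.

1.42×10⁻³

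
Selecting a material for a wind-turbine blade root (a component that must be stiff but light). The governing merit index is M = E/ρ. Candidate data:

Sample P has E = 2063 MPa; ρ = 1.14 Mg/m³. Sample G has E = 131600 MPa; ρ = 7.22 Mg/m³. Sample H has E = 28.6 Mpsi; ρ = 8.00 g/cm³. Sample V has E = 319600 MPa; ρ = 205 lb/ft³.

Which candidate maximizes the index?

sample V

After converting to SI:
  sample P: E = 2.063 GPa, ρ = 1140 kg/m³
  sample G: E = 131.6 GPa, ρ = 7220 kg/m³
  sample H: E = 197.2 GPa, ρ = 8000 kg/m³
  sample V: E = 319.6 GPa, ρ = 3284 kg/m³
  sample V: M = 97.3 MN·m/kg
  sample H: M = 24.6 MN·m/kg
  sample G: M = 18.2 MN·m/kg
  sample P: M = 1.81 MN·m/kg
Highest index: sample V.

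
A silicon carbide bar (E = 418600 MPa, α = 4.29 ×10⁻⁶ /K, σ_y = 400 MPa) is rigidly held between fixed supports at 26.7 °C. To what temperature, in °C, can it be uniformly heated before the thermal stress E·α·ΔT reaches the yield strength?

E = 418600 MPa = 418.6 GPa.
E·α·ΔT = 400.0 MPa ⇒ ΔT = 400.0 / (418.6×10³ × 4.29×10⁻⁶) = 222.7 K.
T = 26.7 + 222.7 = 249.4 °C.

249 °C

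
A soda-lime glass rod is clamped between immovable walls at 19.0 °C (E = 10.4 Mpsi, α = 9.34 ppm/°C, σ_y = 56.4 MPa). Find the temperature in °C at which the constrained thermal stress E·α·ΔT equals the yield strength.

E = 10.4 Mpsi = 71.71 GPa.
E·α·ΔT = 56.40 MPa ⇒ ΔT = 56.40 / (71.71×10³ × 9.34×10⁻⁶) = 84.21 K.
T = 19.0 + 84.21 = 103.2 °C.

103 °C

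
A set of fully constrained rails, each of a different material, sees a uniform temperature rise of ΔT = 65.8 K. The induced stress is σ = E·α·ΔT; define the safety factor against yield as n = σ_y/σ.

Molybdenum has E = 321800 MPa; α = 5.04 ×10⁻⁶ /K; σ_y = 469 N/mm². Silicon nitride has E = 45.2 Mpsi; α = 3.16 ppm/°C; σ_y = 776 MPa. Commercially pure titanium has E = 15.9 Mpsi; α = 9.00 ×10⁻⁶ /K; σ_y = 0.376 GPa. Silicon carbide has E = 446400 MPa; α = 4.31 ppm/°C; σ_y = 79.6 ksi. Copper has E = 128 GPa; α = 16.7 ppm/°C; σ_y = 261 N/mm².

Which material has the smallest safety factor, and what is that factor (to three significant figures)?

copper, n = 1.86

In consistent units (E in GPa, α in ×10⁻⁶/K, σ_y in MPa):
  molybdenum: E = 321.8, α = 5.04, σ_y = 469.0 → σ = 107 MPa, n = 4.39
  silicon nitride: E = 311.6, α = 3.16, σ_y = 776.0 → σ = 64.8 MPa, n = 12.0
  commercially pure titanium: E = 109.6, α = 9.00, σ_y = 376.0 → σ = 64.9 MPa, n = 5.79
  silicon carbide: E = 446.4, α = 4.31, σ_y = 548.8 → σ = 127 MPa, n = 4.34
  copper: E = 128.0, α = 16.7, σ_y = 261.0 → σ = 141 MPa, n = 1.86
Copper has the lowest safety factor, n = 1.86.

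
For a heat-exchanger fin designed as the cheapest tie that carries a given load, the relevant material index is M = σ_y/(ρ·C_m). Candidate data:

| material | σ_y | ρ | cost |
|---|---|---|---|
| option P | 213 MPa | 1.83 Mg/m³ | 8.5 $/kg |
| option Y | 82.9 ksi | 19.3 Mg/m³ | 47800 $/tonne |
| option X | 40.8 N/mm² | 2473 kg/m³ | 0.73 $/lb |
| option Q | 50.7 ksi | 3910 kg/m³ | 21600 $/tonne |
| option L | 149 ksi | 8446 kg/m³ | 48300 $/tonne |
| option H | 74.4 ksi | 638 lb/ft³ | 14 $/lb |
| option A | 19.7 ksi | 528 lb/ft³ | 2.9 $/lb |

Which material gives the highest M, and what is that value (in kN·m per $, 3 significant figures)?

option P, M = 13.7 kN·m per $

Convert each candidate to consistent units, then evaluate M:
  option P: σ_y = 213.0 MPa, ρ = 1830 kg/m³, cost = 8.500 $/kg
  option Y: σ_y = 571.6 MPa, ρ = 19300 kg/m³, cost = 47.80 $/kg
  option X: σ_y = 40.80 MPa, ρ = 2473 kg/m³, cost = 1.609 $/kg
  option Q: σ_y = 349.6 MPa, ρ = 3910 kg/m³, cost = 21.60 $/kg
  option L: σ_y = 1027 MPa, ρ = 8446 kg/m³, cost = 48.30 $/kg
  option H: σ_y = 513.0 MPa, ρ = 10220 kg/m³, cost = 30.86 $/kg
  option A: σ_y = 135.8 MPa, ρ = 8458 kg/m³, cost = 6.393 $/kg
  option P: M = 13.7 kN·m per $
  option X: M = 10.3 kN·m per $
  option Q: M = 4.14 kN·m per $
  option L: M = 2.52 kN·m per $
  option A: M = 2.51 kN·m per $
  option H: M = 1.63 kN·m per $
  option Y: M = 0.620 kN·m per $
The maximum is for option P.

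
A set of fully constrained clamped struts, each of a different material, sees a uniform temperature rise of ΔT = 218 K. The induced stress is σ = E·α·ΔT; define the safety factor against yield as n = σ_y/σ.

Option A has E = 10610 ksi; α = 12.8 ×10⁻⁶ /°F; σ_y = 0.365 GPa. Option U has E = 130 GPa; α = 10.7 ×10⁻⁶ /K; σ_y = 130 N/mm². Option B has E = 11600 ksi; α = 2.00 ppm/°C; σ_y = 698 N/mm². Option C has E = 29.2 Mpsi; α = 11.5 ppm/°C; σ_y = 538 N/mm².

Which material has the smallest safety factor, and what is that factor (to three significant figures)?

option U, n = 0.429

Converting E to GPa, α to ×10⁻⁶/K, σ_y to MPa, then σ and n for each:
  option A: E = 73.15, α = 23.0, σ_y = 365.0 → σ = 367 MPa, n = 0.993
  option U: E = 130.0, α = 10.7, σ_y = 130.0 → σ = 303 MPa, n = 0.429
  option B: E = 79.98, α = 2.00, σ_y = 698.0 → σ = 34.9 MPa, n = 20.0
  option C: E = 201.3, α = 11.5, σ_y = 538.0 → σ = 505 MPa, n = 1.07
Option U has the lowest safety factor, n = 0.429.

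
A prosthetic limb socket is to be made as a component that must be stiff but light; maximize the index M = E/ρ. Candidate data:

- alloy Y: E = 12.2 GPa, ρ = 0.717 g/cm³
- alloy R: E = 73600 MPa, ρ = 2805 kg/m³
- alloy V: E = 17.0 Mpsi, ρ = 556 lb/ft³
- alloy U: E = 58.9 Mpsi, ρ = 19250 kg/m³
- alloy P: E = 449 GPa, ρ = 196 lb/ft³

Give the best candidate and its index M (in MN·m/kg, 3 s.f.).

alloy P, M = 143 MN·m/kg

In SI units:
  alloy Y: E = 12.20 GPa, ρ = 717.0 kg/m³
  alloy R: E = 73.60 GPa, ρ = 2805 kg/m³
  alloy V: E = 117.2 GPa, ρ = 8906 kg/m³
  alloy U: E = 406.1 GPa, ρ = 19250 kg/m³
  alloy P: E = 449.0 GPa, ρ = 3140 kg/m³
  alloy P: M = 143 MN·m/kg
  alloy R: M = 26.2 MN·m/kg
  alloy U: M = 21.1 MN·m/kg
  alloy Y: M = 17.0 MN·m/kg
  alloy V: M = 13.2 MN·m/kg
Alloy P has the largest M.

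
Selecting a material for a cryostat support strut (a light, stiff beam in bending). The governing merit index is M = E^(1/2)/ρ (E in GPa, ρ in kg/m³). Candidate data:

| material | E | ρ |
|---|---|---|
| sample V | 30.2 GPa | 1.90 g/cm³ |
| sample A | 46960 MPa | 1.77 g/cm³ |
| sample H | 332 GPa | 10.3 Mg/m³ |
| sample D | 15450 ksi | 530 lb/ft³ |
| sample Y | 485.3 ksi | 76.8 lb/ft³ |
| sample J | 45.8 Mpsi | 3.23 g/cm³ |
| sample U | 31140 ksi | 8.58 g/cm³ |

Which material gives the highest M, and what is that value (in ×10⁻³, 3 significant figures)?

Normalizing units and computing the index:
  sample V: E = 30.20 GPa, ρ = 1900 kg/m³
  sample A: E = 46.96 GPa, ρ = 1770 kg/m³
  sample H: E = 332.0 GPa, ρ = 10300 kg/m³
  sample D: E = 106.5 GPa, ρ = 8490 kg/m³
  sample Y: E = 3.346 GPa, ρ = 1230 kg/m³
  sample J: E = 315.8 GPa, ρ = 3230 kg/m³
  sample U: E = 214.7 GPa, ρ = 8580 kg/m³
  sample J: M = 5.50×10⁻³
  sample A: M = 3.87×10⁻³
  sample V: M = 2.89×10⁻³
  sample H: M = 1.77×10⁻³
  sample U: M = 1.71×10⁻³
  sample Y: M = 1.49×10⁻³
  sample D: M = 1.22×10⁻³
Sample J ranks first.

sample J, M = 5.50×10⁻³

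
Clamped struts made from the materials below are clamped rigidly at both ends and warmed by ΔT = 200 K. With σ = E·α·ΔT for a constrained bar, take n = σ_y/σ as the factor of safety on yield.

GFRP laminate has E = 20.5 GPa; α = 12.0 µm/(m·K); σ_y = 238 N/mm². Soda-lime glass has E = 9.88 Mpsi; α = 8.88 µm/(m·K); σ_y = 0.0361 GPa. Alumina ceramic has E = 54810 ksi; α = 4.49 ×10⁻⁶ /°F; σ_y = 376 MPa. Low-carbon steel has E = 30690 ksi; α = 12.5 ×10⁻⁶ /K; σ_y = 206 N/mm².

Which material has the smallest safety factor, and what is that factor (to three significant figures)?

With everything in SI (GPa, ×10⁻⁶/K, MPa):
  GFRP laminate: E = 20.50, α = 12.0, σ_y = 238.0 → σ = 49.2 MPa, n = 4.84
  soda-lime glass: E = 68.12, α = 8.88, σ_y = 36.10 → σ = 121 MPa, n = 0.298
  alumina ceramic: E = 377.9, α = 8.08, σ_y = 376.0 → σ = 611 MPa, n = 0.616
  low-carbon steel: E = 211.6, α = 12.5, σ_y = 206.0 → σ = 529 MPa, n = 0.389
Soda-lime glass has the lowest safety factor, n = 0.298.

soda-lime glass, n = 0.298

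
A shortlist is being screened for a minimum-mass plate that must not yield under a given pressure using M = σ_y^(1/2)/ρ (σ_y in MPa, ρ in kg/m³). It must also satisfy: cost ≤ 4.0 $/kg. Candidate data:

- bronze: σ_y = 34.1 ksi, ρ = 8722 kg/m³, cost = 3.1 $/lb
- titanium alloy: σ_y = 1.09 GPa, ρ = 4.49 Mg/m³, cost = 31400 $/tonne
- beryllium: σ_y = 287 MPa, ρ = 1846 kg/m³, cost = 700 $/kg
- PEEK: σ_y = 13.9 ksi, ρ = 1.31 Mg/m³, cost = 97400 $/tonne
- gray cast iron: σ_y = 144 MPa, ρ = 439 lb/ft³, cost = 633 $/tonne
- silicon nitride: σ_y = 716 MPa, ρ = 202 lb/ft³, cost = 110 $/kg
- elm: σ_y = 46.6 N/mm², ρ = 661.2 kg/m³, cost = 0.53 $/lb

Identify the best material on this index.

Screen on constraints: cost ≤ 4.0 $/kg. Survivors: gray cast iron, elm.
After converting to SI:
  gray cast iron: σ_y = 144.0 MPa, ρ = 7032 kg/m³
  elm: σ_y = 46.60 MPa, ρ = 661.2 kg/m³
  elm: M = 10.3×10⁻³
  gray cast iron: M = 1.71×10⁻³
Elm ranks first.

elm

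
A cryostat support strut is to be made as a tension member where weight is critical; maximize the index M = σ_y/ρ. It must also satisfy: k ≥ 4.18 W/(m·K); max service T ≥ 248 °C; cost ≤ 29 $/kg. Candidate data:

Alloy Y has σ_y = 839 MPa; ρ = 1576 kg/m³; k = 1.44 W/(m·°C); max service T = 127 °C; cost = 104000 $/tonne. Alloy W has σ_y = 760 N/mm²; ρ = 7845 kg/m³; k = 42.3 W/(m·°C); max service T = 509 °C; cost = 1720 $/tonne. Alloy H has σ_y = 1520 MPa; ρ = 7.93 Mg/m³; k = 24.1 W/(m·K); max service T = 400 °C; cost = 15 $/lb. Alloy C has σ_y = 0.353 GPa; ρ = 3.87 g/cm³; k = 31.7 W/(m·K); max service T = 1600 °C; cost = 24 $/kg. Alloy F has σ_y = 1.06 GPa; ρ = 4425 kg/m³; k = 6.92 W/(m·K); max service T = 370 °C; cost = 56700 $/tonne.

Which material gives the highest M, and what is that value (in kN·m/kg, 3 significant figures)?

alloy W, M = 96.9 kN·m/kg

Screen on constraints: k ≥ 4.18 W/(m·K); max service T ≥ 248 °C; cost ≤ 29 $/kg. Survivors: alloy W, alloy C.
Normalizing units and computing the index:
  alloy W: σ_y = 760.0 MPa, ρ = 7845 kg/m³
  alloy C: σ_y = 353.0 MPa, ρ = 3870 kg/m³
  alloy W: M = 96.9 kN·m/kg
  alloy C: M = 91.2 kN·m/kg
Alloy W has the largest M.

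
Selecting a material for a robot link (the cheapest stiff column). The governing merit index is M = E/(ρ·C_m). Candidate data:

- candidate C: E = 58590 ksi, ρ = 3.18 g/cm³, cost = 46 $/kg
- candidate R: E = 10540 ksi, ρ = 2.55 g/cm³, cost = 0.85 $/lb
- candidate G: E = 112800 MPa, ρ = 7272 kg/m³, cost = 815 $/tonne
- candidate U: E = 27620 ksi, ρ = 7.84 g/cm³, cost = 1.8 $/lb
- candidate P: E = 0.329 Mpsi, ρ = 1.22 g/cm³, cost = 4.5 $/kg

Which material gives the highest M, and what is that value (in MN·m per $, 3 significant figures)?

candidate G, M = 19.0 MN·m per $

Putting every candidate on a common basis:
  candidate C: E = 404.0 GPa, ρ = 3180 kg/m³, cost = 46.00 $/kg
  candidate R: E = 72.67 GPa, ρ = 2550 kg/m³, cost = 1.874 $/kg
  candidate G: E = 112.8 GPa, ρ = 7272 kg/m³, cost = 0.8150 $/kg
  candidate U: E = 190.4 GPa, ρ = 7840 kg/m³, cost = 3.968 $/kg
  candidate P: E = 2.268 GPa, ρ = 1220 kg/m³, cost = 4.500 $/kg
  candidate G: M = 19.0 MN·m per $
  candidate R: M = 15.2 MN·m per $
  candidate U: M = 6.12 MN·m per $
  candidate C: M = 2.76 MN·m per $
  candidate P: M = 0.413 MN·m per $
Candidate G has the largest M.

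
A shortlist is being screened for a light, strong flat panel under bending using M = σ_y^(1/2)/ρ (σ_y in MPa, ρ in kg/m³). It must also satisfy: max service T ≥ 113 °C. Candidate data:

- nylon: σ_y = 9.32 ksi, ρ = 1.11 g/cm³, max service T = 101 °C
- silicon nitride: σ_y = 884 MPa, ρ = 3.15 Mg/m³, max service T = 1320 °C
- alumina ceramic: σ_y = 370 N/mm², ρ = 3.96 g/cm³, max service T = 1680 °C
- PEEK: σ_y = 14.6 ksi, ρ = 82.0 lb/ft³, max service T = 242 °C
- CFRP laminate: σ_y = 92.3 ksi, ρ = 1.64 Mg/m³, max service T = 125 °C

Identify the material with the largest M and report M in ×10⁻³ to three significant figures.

Screen on constraints: max service T ≥ 113 °C. Survivors: silicon nitride, alumina ceramic, PEEK, CFRP laminate.
In SI units:
  silicon nitride: σ_y = 884.0 MPa, ρ = 3150 kg/m³
  alumina ceramic: σ_y = 370.0 MPa, ρ = 3960 kg/m³
  PEEK: σ_y = 100.7 MPa, ρ = 1314 kg/m³
  CFRP laminate: σ_y = 636.4 MPa, ρ = 1640 kg/m³
  CFRP laminate: M = 15.4×10⁻³
  silicon nitride: M = 9.44×10⁻³
  PEEK: M = 7.64×10⁻³
  alumina ceramic: M = 4.86×10⁻³
CFRP laminate has the largest M.

CFRP laminate, M = 15.4×10⁻³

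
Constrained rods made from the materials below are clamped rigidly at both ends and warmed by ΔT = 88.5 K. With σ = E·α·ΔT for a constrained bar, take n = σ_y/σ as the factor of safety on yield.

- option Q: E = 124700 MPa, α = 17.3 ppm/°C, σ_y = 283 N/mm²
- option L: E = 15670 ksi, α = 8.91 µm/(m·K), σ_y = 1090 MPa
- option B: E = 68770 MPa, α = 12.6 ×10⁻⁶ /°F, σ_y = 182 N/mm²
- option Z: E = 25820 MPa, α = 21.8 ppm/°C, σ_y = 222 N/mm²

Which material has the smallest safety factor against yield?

Converting E to GPa, α to ×10⁻⁶/K, σ_y to MPa, then σ and n for each:
  option Q: E = 124.7, α = 17.3, σ_y = 283.0 → σ = 191 MPa, n = 1.48
  option L: E = 108.0, α = 8.91, σ_y = 1090 → σ = 85.2 MPa, n = 12.8
  option B: E = 68.77, α = 22.7, σ_y = 182.0 → σ = 138 MPa, n = 1.32
  option Z: E = 25.82, α = 21.8, σ_y = 222.0 → σ = 49.8 MPa, n = 4.46
Option B has the lowest safety factor, n = 1.32.

option B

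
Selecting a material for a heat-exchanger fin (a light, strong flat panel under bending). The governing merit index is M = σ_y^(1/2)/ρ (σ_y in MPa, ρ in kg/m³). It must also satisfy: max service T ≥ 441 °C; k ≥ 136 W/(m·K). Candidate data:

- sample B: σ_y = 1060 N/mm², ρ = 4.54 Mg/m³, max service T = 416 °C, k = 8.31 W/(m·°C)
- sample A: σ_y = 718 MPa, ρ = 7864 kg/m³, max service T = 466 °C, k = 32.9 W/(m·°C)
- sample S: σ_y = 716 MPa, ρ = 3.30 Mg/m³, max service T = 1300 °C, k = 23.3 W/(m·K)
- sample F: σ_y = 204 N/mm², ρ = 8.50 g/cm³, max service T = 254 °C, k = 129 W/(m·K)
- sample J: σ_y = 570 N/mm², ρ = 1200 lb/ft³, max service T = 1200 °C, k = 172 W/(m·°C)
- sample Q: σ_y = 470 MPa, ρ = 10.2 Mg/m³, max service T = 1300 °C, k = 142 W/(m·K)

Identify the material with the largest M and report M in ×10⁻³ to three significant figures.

Screen on constraints: max service T ≥ 441 °C; k ≥ 136 W/(m·K). Survivors: sample J, sample Q.
After converting to SI:
  sample J: σ_y = 570.0 MPa, ρ = 19220 kg/m³
  sample Q: σ_y = 470.0 MPa, ρ = 10200 kg/m³
  sample Q: M = 2.13×10⁻³
  sample J: M = 1.24×10⁻³
Highest index: sample Q.

sample Q, M = 2.13×10⁻³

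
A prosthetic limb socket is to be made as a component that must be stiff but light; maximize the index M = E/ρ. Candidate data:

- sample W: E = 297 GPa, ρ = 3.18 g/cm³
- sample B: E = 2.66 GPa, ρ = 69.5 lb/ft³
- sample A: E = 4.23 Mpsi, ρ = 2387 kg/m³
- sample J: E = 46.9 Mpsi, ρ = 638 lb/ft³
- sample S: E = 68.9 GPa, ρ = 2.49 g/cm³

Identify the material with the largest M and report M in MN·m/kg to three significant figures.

Normalizing units and computing the index:
  sample W: E = 297.0 GPa, ρ = 3180 kg/m³
  sample B: E = 2.660 GPa, ρ = 1113 kg/m³
  sample A: E = 29.16 GPa, ρ = 2387 kg/m³
  sample J: E = 323.4 GPa, ρ = 10220 kg/m³
  sample S: E = 68.90 GPa, ρ = 2490 kg/m³
  sample W: M = 93.4 MN·m/kg
  sample J: M = 31.6 MN·m/kg
  sample S: M = 27.7 MN·m/kg
  sample A: M = 12.2 MN·m/kg
  sample B: M = 2.39 MN·m/kg
Highest index: sample W.

sample W, M = 93.4 MN·m/kg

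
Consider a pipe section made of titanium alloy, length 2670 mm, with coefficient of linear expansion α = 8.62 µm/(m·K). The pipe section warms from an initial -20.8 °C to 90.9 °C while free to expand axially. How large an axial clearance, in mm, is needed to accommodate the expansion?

2.57 mm

ΔT = 90.9 − (-20.8) = 111.7 K.
ΔL = α·L₀·ΔT = 8.62×10⁻⁶ × 2670 mm × 111.7 K = 2.57 mm.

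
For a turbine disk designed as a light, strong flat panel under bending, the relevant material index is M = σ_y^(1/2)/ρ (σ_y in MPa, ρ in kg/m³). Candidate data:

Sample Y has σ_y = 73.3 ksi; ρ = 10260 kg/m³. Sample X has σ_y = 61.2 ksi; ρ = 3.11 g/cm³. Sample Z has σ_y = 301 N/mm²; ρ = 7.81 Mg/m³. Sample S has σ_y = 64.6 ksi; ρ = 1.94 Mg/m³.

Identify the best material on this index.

sample S

In SI units:
  sample Y: σ_y = 505.4 MPa, ρ = 10260 kg/m³
  sample X: σ_y = 422.0 MPa, ρ = 3110 kg/m³
  sample Z: σ_y = 301.0 MPa, ρ = 7810 kg/m³
  sample S: σ_y = 445.4 MPa, ρ = 1940 kg/m³
  sample S: M = 10.9×10⁻³
  sample X: M = 6.61×10⁻³
  sample Z: M = 2.22×10⁻³
  sample Y: M = 2.19×10⁻³
Sample S ranks first.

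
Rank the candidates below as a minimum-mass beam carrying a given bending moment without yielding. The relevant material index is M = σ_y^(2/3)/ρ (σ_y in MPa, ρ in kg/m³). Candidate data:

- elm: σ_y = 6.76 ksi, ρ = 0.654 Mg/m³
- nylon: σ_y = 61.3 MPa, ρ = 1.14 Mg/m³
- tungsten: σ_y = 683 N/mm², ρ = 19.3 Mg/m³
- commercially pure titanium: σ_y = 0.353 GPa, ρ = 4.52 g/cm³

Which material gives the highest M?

After converting to SI:
  elm: σ_y = 46.61 MPa, ρ = 654.0 kg/m³
  nylon: σ_y = 61.30 MPa, ρ = 1140 kg/m³
  tungsten: σ_y = 683.0 MPa, ρ = 19300 kg/m³
  commercially pure titanium: σ_y = 353.0 MPa, ρ = 4520 kg/m³
  elm: M = 19.8×10⁻³
  nylon: M = 13.6×10⁻³
  commercially pure titanium: M = 11.1×10⁻³
  tungsten: M = 4.02×10⁻³
Highest index: elm.

elm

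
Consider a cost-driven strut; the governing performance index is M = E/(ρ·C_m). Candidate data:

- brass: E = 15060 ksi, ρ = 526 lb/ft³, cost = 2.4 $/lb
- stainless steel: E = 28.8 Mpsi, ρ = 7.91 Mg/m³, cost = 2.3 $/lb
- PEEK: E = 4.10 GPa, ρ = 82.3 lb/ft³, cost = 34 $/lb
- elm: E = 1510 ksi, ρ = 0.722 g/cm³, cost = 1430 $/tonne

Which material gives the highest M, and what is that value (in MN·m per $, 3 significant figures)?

After converting to SI:
  brass: E = 103.8 GPa, ρ = 8426 kg/m³, cost = 5.291 $/kg
  stainless steel: E = 198.6 GPa, ρ = 7910 kg/m³, cost = 5.071 $/kg
  PEEK: E = 4.100 GPa, ρ = 1318 kg/m³, cost = 74.96 $/kg
  elm: E = 10.41 GPa, ρ = 722.0 kg/m³, cost = 1.430 $/kg
  elm: M = 10.1 MN·m per $
  stainless steel: M = 4.95 MN·m per $
  brass: M = 2.33 MN·m per $
  PEEK: M = 0.0415 MN·m per $
The maximum is for elm.

elm, M = 10.1 MN·m per $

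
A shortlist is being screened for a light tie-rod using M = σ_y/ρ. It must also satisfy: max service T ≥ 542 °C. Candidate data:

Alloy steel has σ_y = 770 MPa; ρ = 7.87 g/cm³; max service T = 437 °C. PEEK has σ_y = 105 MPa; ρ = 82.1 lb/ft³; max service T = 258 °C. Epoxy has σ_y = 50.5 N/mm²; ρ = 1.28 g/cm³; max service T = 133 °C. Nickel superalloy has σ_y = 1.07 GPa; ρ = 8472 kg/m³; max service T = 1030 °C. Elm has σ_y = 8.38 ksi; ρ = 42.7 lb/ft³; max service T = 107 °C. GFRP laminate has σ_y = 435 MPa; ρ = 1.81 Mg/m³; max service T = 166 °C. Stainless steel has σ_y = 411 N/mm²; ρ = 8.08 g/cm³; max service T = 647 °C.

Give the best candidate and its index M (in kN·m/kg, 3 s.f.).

nickel superalloy, M = 126 kN·m/kg

Screen on constraints: max service T ≥ 542 °C. Survivors: nickel superalloy, stainless steel.
In SI units:
  nickel superalloy: σ_y = 1070 MPa, ρ = 8472 kg/m³
  stainless steel: σ_y = 411.0 MPa, ρ = 8080 kg/m³
  nickel superalloy: M = 126 kN·m/kg
  stainless steel: M = 50.9 kN·m/kg
Highest index: nickel superalloy.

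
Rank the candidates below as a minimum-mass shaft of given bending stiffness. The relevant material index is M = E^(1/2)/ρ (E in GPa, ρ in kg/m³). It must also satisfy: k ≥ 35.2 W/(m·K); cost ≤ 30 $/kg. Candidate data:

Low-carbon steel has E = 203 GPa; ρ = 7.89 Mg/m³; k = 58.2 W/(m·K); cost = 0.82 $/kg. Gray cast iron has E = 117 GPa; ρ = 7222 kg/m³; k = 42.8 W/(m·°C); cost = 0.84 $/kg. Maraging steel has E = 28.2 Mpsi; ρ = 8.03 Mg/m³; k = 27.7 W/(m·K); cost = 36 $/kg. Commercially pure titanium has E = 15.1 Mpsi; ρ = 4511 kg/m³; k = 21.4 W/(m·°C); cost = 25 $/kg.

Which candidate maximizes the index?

low-carbon steel

Screen on constraints: k ≥ 35.2 W/(m·K); cost ≤ 30 $/kg. Survivors: low-carbon steel, gray cast iron.
Convert each candidate to consistent units, then evaluate M:
  low-carbon steel: E = 203.0 GPa, ρ = 7890 kg/m³
  gray cast iron: E = 117.0 GPa, ρ = 7222 kg/m³
  low-carbon steel: M = 1.81×10⁻³
  gray cast iron: M = 1.50×10⁻³
Low-carbon steel has the largest M.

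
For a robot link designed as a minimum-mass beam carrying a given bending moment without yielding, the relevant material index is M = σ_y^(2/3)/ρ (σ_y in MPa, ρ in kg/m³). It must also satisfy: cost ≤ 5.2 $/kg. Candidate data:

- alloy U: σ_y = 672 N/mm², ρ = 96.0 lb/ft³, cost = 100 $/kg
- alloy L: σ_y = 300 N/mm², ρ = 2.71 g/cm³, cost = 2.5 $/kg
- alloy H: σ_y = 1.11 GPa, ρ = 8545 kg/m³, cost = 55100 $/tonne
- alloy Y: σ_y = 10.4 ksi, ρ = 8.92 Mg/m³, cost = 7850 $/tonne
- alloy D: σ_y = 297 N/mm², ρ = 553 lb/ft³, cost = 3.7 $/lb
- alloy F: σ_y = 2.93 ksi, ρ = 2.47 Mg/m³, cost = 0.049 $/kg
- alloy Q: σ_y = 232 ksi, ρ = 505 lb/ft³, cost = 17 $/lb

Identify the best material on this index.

Screen on constraints: cost ≤ 5.2 $/kg. Survivors: alloy L, alloy F.
Normalizing units and computing the index:
  alloy L: σ_y = 300.0 MPa, ρ = 2710 kg/m³
  alloy F: σ_y = 20.20 MPa, ρ = 2470 kg/m³
  alloy L: M = 16.5×10⁻³
  alloy F: M = 3.00×10⁻³
Alloy L ranks first.

alloy L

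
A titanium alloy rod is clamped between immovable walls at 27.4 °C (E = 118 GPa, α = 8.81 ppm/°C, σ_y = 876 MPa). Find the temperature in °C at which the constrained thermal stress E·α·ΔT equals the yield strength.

870 °C

E·α·ΔT = 876.0 MPa ⇒ ΔT = 876.0 / (118.0×10³ × 8.81×10⁻⁶) = 842.6 K.
T = 27.4 + 842.6 = 870.0 °C.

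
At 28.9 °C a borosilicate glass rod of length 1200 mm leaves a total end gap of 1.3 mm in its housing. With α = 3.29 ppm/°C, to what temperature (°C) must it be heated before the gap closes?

358 °C

α·L₀·ΔT = 1.3 mm ⇒ ΔT = 1.3 / (3.29×10⁻⁶ × 1200.0) = 329.3 K.
T = 28.9 + 329.3 = 358.2 °C.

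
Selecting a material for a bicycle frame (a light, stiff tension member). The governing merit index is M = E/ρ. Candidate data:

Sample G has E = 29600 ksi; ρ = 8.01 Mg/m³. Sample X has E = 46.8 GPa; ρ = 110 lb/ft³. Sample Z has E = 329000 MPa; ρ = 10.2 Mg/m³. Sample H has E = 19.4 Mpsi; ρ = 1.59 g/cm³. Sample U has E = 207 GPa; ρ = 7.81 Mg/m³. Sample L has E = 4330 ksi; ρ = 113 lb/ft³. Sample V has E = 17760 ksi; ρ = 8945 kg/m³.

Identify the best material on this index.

In SI units:
  sample G: E = 204.1 GPa, ρ = 8010 kg/m³
  sample X: E = 46.80 GPa, ρ = 1762 kg/m³
  sample Z: E = 329.0 GPa, ρ = 10200 kg/m³
  sample H: E = 133.8 GPa, ρ = 1590 kg/m³
  sample U: E = 207.0 GPa, ρ = 7810 kg/m³
  sample L: E = 29.85 GPa, ρ = 1810 kg/m³
  sample V: E = 122.5 GPa, ρ = 8945 kg/m³
  sample H: M = 84.1 MN·m/kg
  sample Z: M = 32.3 MN·m/kg
  sample X: M = 26.6 MN·m/kg
  sample U: M = 26.5 MN·m/kg
  sample G: M = 25.5 MN·m/kg
  sample L: M = 16.5 MN·m/kg
  sample V: M = 13.7 MN·m/kg
Sample H ranks first.

sample H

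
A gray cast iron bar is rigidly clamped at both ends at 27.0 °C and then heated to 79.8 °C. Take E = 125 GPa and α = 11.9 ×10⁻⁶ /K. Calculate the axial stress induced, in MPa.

78.5 MPa

ΔT = 52.80 K. Constrained thermal stress σ = E·α·ΔT = 125.0×10³ MPa × 11.9×10⁻⁶ × 52.80 = 78.5 MPa (compressive).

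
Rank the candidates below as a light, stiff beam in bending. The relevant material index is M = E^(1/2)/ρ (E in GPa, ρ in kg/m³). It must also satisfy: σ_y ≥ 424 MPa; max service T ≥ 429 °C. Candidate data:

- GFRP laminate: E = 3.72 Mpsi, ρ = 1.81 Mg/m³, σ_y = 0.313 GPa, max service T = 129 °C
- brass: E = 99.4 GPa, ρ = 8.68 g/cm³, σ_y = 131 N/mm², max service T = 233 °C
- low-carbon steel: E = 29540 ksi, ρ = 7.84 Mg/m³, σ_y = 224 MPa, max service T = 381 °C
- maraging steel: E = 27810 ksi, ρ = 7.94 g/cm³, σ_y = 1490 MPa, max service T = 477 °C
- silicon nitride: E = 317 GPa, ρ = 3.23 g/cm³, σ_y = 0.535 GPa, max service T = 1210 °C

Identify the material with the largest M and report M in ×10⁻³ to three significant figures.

Screen on constraints: σ_y ≥ 424 MPa; max service T ≥ 429 °C. Survivors: maraging steel, silicon nitride.
Convert each candidate to consistent units, then evaluate M:
  maraging steel: E = 191.7 GPa, ρ = 7940 kg/m³
  silicon nitride: E = 317.0 GPa, ρ = 3230 kg/m³
  silicon nitride: M = 5.51×10⁻³
  maraging steel: M = 1.74×10⁻³
Highest index: silicon nitride.

silicon nitride, M = 5.51×10⁻³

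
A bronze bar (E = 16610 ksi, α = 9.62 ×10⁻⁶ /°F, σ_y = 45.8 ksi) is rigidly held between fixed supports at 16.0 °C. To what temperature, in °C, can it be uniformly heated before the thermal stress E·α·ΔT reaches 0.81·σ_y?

145 °C

E = 16610 ksi = 114.5 GPa.
α = 9.62×10⁻⁶/°F × 9/5 = 17.3×10⁻⁶/K.
σ_y = 45.8 ksi = 315.8 MPa.
E·α·ΔT = 255.8 MPa ⇒ ΔT = 255.8 / (114.5×10³ × 17.3×10⁻⁶) = 129.0 K.
T = 16.0 + 129.0 = 145.0 °C.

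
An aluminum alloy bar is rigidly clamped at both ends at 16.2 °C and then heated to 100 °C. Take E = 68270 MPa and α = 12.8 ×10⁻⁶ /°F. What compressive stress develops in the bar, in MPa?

E = 68270 MPa = 68.27 GPa.
α = 12.8×10⁻⁶/°F × 9/5 = 23.0×10⁻⁶/K.
ΔT = 83.80 K. Constrained thermal stress σ = E·α·ΔT = 68.27×10³ MPa × 23.0×10⁻⁶ × 83.80 = 132 MPa (compressive).

132 MPa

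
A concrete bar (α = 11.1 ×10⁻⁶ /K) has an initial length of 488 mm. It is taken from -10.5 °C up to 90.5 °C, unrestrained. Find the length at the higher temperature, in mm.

488.55 mm

ΔT = 90.5 − (-10.5) = 101.0 K.
ΔL = α·L₀·ΔT = 11.1×10⁻⁶ × 488 mm × 101.0 K = 0.547 mm.
L = L₀ + ΔL = 488 + 0.547 = 488.55 mm.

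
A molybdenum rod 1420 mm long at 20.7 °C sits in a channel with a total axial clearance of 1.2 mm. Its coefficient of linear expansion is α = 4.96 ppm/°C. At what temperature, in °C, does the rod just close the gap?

α·L₀·ΔT = 1.2 mm ⇒ ΔT = 1.2 / (4.96×10⁻⁶ × 1420.0) = 170.4 K.
T = 20.7 + 170.4 = 191.1 °C.

191 °C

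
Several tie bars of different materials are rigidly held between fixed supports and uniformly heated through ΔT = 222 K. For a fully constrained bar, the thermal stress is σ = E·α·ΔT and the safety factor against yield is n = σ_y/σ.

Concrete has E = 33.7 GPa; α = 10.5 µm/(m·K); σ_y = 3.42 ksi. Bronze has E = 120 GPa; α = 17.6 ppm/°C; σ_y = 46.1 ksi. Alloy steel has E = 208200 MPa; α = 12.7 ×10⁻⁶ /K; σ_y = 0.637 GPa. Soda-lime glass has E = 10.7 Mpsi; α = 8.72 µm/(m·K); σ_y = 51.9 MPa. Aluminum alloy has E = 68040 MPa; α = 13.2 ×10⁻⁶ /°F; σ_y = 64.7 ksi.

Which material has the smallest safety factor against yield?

In consistent units (E in GPa, α in ×10⁻⁶/K, σ_y in MPa):
  concrete: E = 33.70, α = 10.5, σ_y = 23.58 → σ = 78.6 MPa, n = 0.300
  bronze: E = 120.0, α = 17.6, σ_y = 317.8 → σ = 469 MPa, n = 0.678
  alloy steel: E = 208.2, α = 12.7, σ_y = 637.0 → σ = 587 MPa, n = 1.09
  soda-lime glass: E = 73.77, α = 8.72, σ_y = 51.90 → σ = 143 MPa, n = 0.363
  aluminum alloy: E = 68.04, α = 23.8, σ_y = 446.1 → σ = 359 MPa, n = 1.24
Smallest n: concrete with n = 0.300.

concrete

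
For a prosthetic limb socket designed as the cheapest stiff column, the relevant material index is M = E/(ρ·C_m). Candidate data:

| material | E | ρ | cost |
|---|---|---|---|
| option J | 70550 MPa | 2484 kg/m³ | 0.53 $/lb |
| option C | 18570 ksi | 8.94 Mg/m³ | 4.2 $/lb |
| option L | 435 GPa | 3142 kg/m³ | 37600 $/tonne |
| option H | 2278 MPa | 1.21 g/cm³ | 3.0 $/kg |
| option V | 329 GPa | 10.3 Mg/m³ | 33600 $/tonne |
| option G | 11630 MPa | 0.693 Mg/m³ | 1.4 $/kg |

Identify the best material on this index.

Convert each candidate to consistent units, then evaluate M:
  option J: E = 70.55 GPa, ρ = 2484 kg/m³, cost = 1.168 $/kg
  option C: E = 128.0 GPa, ρ = 8940 kg/m³, cost = 9.259 $/kg
  option L: E = 435.0 GPa, ρ = 3142 kg/m³, cost = 37.60 $/kg
  option H: E = 2.278 GPa, ρ = 1210 kg/m³, cost = 3.000 $/kg
  option V: E = 329.0 GPa, ρ = 10300 kg/m³, cost = 33.60 $/kg
  option G: E = 11.63 GPa, ρ = 693.0 kg/m³, cost = 1.400 $/kg
  option J: M = 24.3 MN·m per $
  option G: M = 12.0 MN·m per $
  option L: M = 3.68 MN·m per $
  option C: M = 1.55 MN·m per $
  option V: M = 0.951 MN·m per $
  option H: M = 0.628 MN·m per $
Highest index: option J.

option J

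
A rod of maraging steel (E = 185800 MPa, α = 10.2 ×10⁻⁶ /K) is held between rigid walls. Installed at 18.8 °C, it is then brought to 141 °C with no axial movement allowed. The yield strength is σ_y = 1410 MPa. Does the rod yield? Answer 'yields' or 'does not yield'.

does not yield

E = 185800 MPa = 185.8 GPa.
ΔT = 122.2 K. Constrained thermal stress σ = E·α·ΔT = 185.8×10³ MPa × 10.2×10⁻⁶ × 122.2 = 232 MPa (compressive).
Compare to σ_y = 1410 MPa: σ < σ_y, so it does not yield.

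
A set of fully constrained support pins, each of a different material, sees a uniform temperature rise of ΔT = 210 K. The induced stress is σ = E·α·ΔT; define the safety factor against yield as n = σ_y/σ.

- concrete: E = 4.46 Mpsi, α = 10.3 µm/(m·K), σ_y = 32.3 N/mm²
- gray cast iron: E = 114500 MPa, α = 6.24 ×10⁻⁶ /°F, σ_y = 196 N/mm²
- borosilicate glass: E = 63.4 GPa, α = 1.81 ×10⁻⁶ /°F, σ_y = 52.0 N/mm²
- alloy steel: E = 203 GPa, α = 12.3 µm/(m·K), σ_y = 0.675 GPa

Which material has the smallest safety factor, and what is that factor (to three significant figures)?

concrete, n = 0.486

Per material, after unit conversion:
  concrete: E = 30.75, α = 10.3, σ_y = 32.30 → σ = 66.5 MPa, n = 0.486
  gray cast iron: E = 114.5, α = 11.2, σ_y = 196.0 → σ = 270 MPa, n = 0.726
  borosilicate glass: E = 63.40, α = 3.26, σ_y = 52.00 → σ = 43.4 MPa, n = 1.20
  alloy steel: E = 203.0, α = 12.3, σ_y = 675.0 → σ = 524 MPa, n = 1.29
Smallest n: concrete with n = 0.486.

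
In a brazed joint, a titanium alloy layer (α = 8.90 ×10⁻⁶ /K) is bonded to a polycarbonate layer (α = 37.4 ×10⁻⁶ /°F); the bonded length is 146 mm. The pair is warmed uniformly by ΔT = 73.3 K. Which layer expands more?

polycarbonate: α = 37.4×10⁻⁶/°F × 9/5 = 67.3×10⁻⁶/K.
α(titanium alloy) = 8.90×10⁻⁶/K vs α(polycarbonate) = 67.3×10⁻⁶/K.
Higher α expands more for the same ΔT: polycarbonate.

polycarbonate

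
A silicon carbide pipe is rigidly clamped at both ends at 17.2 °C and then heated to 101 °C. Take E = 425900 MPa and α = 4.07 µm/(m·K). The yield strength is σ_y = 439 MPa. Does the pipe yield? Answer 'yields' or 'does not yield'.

E = 425900 MPa = 425.9 GPa.
ΔT = 83.80 K. Constrained thermal stress σ = E·α·ΔT = 425.9×10³ MPa × 4.07×10⁻⁶ × 83.80 = 145 MPa (compressive).
Compare to σ_y = 439 MPa: σ < σ_y, so it does not yield.

does not yield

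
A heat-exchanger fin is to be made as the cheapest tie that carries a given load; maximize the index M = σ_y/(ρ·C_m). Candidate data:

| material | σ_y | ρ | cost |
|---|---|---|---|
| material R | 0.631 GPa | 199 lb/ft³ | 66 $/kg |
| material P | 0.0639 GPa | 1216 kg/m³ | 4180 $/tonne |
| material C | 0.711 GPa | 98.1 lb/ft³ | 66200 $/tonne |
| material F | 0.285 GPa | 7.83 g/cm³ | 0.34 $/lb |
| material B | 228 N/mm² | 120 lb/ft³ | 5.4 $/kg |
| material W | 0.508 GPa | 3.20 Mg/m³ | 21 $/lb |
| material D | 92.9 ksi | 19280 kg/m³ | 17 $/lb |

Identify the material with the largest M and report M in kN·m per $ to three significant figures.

Convert each candidate to consistent units, then evaluate M:
  material R: σ_y = 631.0 MPa, ρ = 3188 kg/m³, cost = 66.00 $/kg
  material P: σ_y = 63.90 MPa, ρ = 1216 kg/m³, cost = 4.180 $/kg
  material C: σ_y = 711.0 MPa, ρ = 1571 kg/m³, cost = 66.20 $/kg
  material F: σ_y = 285.0 MPa, ρ = 7830 kg/m³, cost = 0.7496 $/kg
  material B: σ_y = 228.0 MPa, ρ = 1922 kg/m³, cost = 5.400 $/kg
  material W: σ_y = 508.0 MPa, ρ = 3200 kg/m³, cost = 46.30 $/kg
  material D: σ_y = 640.5 MPa, ρ = 19280 kg/m³, cost = 37.48 $/kg
  material F: M = 48.6 kN·m per $
  material B: M = 22.0 kN·m per $
  material P: M = 12.6 kN·m per $
  material C: M = 6.83 kN·m per $
  material W: M = 3.43 kN·m per $
  material R: M = 3.00 kN·m per $
  material D: M = 0.886 kN·m per $
Highest index: material F.

material F, M = 48.6 kN·m per $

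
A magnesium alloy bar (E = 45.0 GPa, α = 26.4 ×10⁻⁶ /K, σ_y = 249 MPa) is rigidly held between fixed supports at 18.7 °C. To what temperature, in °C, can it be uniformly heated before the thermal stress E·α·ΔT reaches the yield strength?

228 °C

E·α·ΔT = 249.0 MPa ⇒ ΔT = 249.0 / (45.00×10³ × 26.4×10⁻⁶) = 209.6 K.
T = 18.7 + 209.6 = 228.3 °C.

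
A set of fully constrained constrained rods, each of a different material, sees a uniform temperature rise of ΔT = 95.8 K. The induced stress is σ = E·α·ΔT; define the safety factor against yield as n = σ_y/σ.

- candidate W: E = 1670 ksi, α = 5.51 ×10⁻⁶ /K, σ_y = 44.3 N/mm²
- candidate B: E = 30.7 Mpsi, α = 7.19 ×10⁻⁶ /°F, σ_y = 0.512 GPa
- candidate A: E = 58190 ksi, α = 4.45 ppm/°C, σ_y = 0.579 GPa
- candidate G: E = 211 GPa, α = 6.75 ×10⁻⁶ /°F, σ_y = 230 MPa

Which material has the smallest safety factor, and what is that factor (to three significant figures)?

candidate G, n = 0.936

In consistent units (E in GPa, α in ×10⁻⁶/K, σ_y in MPa):
  candidate W: E = 11.51, α = 5.51, σ_y = 44.30 → σ = 6.08 MPa, n = 7.29
  candidate B: E = 211.7, α = 12.9, σ_y = 512.0 → σ = 262 MPa, n = 1.95
  candidate A: E = 401.2, α = 4.45, σ_y = 579.0 → σ = 171 MPa, n = 3.39
  candidate G: E = 211.0, α = 12.1, σ_y = 230.0 → σ = 246 MPa, n = 0.936
Smallest n: candidate G with n = 0.936.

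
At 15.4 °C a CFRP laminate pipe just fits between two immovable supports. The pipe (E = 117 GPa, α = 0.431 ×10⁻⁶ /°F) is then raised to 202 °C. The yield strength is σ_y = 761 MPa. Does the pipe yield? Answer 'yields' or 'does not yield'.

α = 0.431×10⁻⁶/°F × 9/5 = 0.776×10⁻⁶/K.
ΔT = 186.6 K. Constrained thermal stress σ = E·α·ΔT = 117.0×10³ MPa × 0.776×10⁻⁶ × 186.6 = 16.9 MPa (compressive).
Compare to σ_y = 761 MPa: σ < σ_y, so it does not yield.

does not yield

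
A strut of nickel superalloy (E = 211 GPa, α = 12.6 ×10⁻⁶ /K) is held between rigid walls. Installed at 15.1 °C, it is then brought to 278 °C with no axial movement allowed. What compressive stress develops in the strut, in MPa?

699 MPa

ΔT = 262.9 K. Constrained thermal stress σ = E·α·ΔT = 211.0×10³ MPa × 12.6×10⁻⁶ × 262.9 = 699 MPa (compressive).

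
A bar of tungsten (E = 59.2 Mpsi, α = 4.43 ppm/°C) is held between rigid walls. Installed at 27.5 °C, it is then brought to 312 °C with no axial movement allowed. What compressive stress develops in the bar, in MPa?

E = 59.2 Mpsi = 408.2 GPa.
ΔT = 284.5 K. Constrained thermal stress σ = E·α·ΔT = 408.2×10³ MPa × 4.43×10⁻⁶ × 284.5 = 514 MPa (compressive).

514 MPa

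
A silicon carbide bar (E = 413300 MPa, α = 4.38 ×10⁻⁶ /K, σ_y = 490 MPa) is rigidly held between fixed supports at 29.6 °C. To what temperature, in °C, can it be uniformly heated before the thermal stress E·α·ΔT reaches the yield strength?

E = 413300 MPa = 413.3 GPa.
E·α·ΔT = 490.0 MPa ⇒ ΔT = 490.0 / (413.3×10³ × 4.38×10⁻⁶) = 270.7 K.
T = 29.6 + 270.7 = 300.3 °C.

300 °C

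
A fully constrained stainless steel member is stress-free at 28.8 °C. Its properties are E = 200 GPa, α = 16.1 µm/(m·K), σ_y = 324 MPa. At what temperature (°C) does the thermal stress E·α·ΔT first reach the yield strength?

129 °C

E·α·ΔT = 324.0 MPa ⇒ ΔT = 324.0 / (200.0×10³ × 16.1×10⁻⁶) = 100.6 K.
T = 28.8 + 100.6 = 129.4 °C.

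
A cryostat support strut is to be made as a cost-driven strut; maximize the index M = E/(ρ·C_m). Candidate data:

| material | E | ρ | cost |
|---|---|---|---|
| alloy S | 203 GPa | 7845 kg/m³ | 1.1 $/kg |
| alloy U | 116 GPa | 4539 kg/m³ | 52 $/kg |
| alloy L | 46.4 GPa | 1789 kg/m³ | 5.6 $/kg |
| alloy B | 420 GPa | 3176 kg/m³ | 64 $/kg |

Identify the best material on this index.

Computing M directly (units already consistent):
  alloy S: M = 23.5 MN·m per $
  alloy L: M = 4.63 MN·m per $
  alloy B: M = 2.07 MN·m per $
  alloy U: M = 0.491 MN·m per $
Highest index: alloy S.

alloy S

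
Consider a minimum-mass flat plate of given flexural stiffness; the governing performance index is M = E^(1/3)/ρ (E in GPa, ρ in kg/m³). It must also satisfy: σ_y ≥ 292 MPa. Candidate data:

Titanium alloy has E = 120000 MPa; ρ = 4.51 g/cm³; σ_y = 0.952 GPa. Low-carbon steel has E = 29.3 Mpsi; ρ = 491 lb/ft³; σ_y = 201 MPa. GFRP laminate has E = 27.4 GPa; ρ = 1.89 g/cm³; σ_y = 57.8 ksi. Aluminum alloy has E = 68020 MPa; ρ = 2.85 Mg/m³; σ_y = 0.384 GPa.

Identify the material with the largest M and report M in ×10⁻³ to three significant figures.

Screen on constraints: σ_y ≥ 292 MPa. Survivors: titanium alloy, GFRP laminate, aluminum alloy.
Normalizing units and computing the index:
  titanium alloy: E = 120.0 GPa, ρ = 4510 kg/m³
  GFRP laminate: E = 27.40 GPa, ρ = 1890 kg/m³
  aluminum alloy: E = 68.02 GPa, ρ = 2850 kg/m³
  GFRP laminate: M = 1.60×10⁻³
  aluminum alloy: M = 1.43×10⁻³
  titanium alloy: M = 1.09×10⁻³
GFRP laminate ranks first.

GFRP laminate, M = 1.60×10⁻³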